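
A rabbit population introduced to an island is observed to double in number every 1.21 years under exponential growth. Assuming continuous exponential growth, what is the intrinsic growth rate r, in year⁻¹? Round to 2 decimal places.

r = ln(2)/t_d = 0.6931/1.21 = 0.57285.

0.57 per year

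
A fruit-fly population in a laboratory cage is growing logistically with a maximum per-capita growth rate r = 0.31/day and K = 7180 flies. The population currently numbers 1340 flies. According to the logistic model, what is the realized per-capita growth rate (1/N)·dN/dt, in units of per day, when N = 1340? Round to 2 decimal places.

0.25 per day

(1/N)·dN/dt = r(1 − N/K) = 0.31 × (1 − 1340/7180).
= 0.31 × 0.81337 = 0.25214.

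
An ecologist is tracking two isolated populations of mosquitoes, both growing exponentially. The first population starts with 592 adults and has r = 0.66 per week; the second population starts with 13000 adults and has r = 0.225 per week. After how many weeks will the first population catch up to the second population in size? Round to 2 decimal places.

Set 592·e^(0.66t) = 13000·e^(0.225t).
e^((0.66 − 0.225)t) = 13000/592 → e^(0.435·t) = 21.959.
0.435·t = ln(21.959) = 3.0892, so t = 3.0892/0.435 = 7.1016.

7.10 weeks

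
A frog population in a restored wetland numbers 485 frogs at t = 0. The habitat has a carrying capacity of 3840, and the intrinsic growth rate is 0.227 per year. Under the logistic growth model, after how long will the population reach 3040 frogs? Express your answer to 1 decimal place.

14.4 years

A = (K − N₀)/N₀ = (3840 − 485)/485 = 6.9175.
Solve 3840/(1 + 6.9175·e^(−0.227t)) = 3040: 1 + 6.9175·e^(−0.227t) = 1.2632, so e^(−0.227t) = 0.0380422.
−0.227·t = ln(0.0380422) = -3.2691, so t = 3.2691/0.227 = 14.401.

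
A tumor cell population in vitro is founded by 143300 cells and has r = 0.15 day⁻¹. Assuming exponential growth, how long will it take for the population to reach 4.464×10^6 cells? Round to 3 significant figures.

Set N₀·e^(rt) = 4.464×10^6: e^(0.15·t) = 4.464×10^6/143300 = 31.151.
0.15·t = ln(31.151) = 3.4389, so t = 3.4389/0.15 = 22.926.

22.9 days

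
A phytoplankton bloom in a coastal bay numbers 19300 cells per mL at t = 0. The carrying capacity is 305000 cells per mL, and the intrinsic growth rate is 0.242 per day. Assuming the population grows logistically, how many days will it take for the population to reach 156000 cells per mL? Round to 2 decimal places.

11.33 days

A = (K − N₀)/N₀ = (305000 − 19300)/19300 = 14.803.
Solve 305000/(1 + 14.803·e^(−0.242t)) = 156000: 1 + 14.803·e^(−0.242t) = 1.9551, so e^(−0.242t) = 0.0645221.
−0.242·t = ln(0.0645221) = -2.7407, so t = 2.7407/0.242 = 11.325.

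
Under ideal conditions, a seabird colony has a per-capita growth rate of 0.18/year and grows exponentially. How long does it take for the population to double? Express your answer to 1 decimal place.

Doubling time t_d = ln(2)/r = 0.6931/0.18 = 3.8508.

3.9 years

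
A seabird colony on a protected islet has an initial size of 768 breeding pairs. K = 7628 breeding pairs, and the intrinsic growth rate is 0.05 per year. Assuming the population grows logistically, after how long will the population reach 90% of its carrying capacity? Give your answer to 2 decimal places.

A = (K − N₀)/N₀ = (7628 − 768)/768 = 8.9323.
Solve 7628/(1 + 8.9323·e^(−0.05t)) = 6865.2: 1 + 8.9323·e^(−0.05t) = 1.1111, so e^(−0.05t) = 0.0124393.
−0.05·t = ln(0.0124393) = -4.3869, so t = 4.3869/0.05 = 87.738.

87.74 years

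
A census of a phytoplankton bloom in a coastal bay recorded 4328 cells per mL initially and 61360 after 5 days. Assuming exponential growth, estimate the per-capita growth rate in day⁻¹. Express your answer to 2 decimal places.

0.53 per day

From N(t) = N₀·e^(rt): e^(r·5) = 61360/4328 = 14.177.
r·5 = ln(14.177) = 2.6517, so r = 2.6517/5 = 0.53033.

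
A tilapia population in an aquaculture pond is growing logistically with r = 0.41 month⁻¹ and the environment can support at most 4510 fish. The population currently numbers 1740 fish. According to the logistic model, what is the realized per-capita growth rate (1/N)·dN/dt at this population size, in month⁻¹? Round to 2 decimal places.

0.25 per month

(1/N)·dN/dt = r(1 − N/K) = 0.41 × (1 − 1740/4510).
= 0.41 × 0.61419 = 0.25182.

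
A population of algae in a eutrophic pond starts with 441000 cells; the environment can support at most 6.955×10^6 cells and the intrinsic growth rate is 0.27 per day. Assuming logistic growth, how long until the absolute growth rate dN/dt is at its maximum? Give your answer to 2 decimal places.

9.97 days

Logistic growth is fastest at N = K/2 = 3.4775×10^6.
A = (K − N₀)/N₀ = 14.771. Set K/(1 + A·e^(−rt)) = K/2 → A·e^(−rt) = 1.
e^(−0.27t) = 1/14.771 = 0.0677003, so t = ln(14.771)/0.27 = 2.6927/0.27 = 9.9728.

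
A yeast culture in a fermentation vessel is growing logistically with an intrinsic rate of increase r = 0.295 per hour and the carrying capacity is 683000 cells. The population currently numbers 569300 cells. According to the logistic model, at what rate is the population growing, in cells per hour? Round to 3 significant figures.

dN/dt = rN(1 − N/K) = 0.295 × 569300 × (1 − 569300/683000).
1 − 569300/683000 = 0.16647; dN/dt = 0.295 × 569300 × 0.16647 = 27958.

28000 cells per hour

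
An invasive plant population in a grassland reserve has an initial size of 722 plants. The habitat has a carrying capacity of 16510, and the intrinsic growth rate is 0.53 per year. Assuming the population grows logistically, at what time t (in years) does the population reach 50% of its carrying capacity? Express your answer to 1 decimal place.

5.8 years

A = (K − N₀)/N₀ = (16510 − 722)/722 = 21.867.
Solve 16510/(1 + 21.867·e^(−0.53t)) = 8255: 1 + 21.867·e^(−0.53t) = 2, so e^(−0.53t) = 0.0457309.
−0.53·t = ln(0.0457309) = -3.085, so t = 3.085/0.53 = 5.8207.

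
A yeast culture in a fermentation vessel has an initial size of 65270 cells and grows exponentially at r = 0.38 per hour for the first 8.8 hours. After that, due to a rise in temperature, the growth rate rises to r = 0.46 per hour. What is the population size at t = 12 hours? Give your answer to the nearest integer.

Phase 1: N(8.8) = 65270·e^(0.38×8.8) = 65270·e^3.344 = 1.849245×10^6.
Phase 2 runs for 12 − 8.8 = 3.2 hours at r = 0.46.
N(12) = 1.849245×10^6·e^(0.46×3.2) = 1.849245×10^6·e^1.472 = 8.058901×10^6.

8058901 cells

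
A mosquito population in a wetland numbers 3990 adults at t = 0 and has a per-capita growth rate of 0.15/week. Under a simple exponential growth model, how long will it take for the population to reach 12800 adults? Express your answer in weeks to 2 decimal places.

7.77 weeks

Set N₀·e^(rt) = 12800: e^(0.15·t) = 12800/3990 = 3.208.
0.15·t = ln(3.208) = 1.1657, so t = 1.1657/0.15 = 7.771.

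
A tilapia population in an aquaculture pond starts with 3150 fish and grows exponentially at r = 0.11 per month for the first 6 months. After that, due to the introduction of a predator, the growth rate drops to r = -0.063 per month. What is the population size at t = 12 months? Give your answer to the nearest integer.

Phase 1: N(6) = 3150·e^(0.11×6) = 3150·e^0.66 = 6094.6.
Phase 2 runs for 12 − 6 = 6 months at r = -0.063.
N(12) = 6094.6·e^(-0.063×6) = 6094.6·e^-0.378 = 4176.2.

4176 fish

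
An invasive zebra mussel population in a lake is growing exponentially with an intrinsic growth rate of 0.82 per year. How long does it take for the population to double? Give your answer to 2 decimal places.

Doubling time t_d = ln(2)/r = 0.6931/0.82 = 0.8453.

0.85 years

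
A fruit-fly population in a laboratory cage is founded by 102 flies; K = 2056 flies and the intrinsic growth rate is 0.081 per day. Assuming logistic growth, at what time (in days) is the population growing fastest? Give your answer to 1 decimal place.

36.5 days

Logistic growth is fastest at N = K/2 = 1028.
A = (K − N₀)/N₀ = 19.157. Set K/(1 + A·e^(−rt)) = K/2 → A·e^(−rt) = 1.
e^(−0.081t) = 1/19.157 = 0.0522006, so t = ln(19.157)/0.081 = 2.9527/0.081 = 36.453.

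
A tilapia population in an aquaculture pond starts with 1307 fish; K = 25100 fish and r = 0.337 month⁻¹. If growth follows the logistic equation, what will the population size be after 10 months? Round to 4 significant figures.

A = (K − N₀)/N₀ = (25100 − 1307)/1307 = 18.204.
N(t) = K/(1 + A·e^(−rt)) = 25100/(1 + 18.204×e^(−0.337×10)).
e^(−3.37) = 0.03439; denominator = 1 + 18.204×0.03439 = 1.626.
N = 25100/1.626 = 15436.3.

15440 fish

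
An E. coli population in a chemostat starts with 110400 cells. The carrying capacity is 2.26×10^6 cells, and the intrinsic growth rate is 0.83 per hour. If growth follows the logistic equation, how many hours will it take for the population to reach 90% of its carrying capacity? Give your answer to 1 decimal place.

6.2 hours

A = (K − N₀)/N₀ = (2.26×10^6 − 110400)/110400 = 19.471.
Solve 2.26×10^6/(1 + 19.471·e^(−0.83t)) = 2.034×10^6: 1 + 19.471·e^(−0.83t) = 1.1111, so e^(−0.83t) = 0.00570649.
−0.83·t = ln(0.00570649) = -5.1662, so t = 5.1662/0.83 = 6.2243.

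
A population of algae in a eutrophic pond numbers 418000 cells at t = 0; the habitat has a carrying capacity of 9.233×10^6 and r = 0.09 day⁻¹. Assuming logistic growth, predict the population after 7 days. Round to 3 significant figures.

A = (K − N₀)/N₀ = (9.233×10^6 − 418000)/418000 = 21.089.
N(t) = K/(1 + A·e^(−rt)) = 9.233×10^6/(1 + 21.089×e^(−0.09×7)).
e^(−0.63) = 0.53259; denominator = 1 + 21.089×0.53259 = 12.232.
N = 9.233×10^6/12.232 = 754850.

755000 cells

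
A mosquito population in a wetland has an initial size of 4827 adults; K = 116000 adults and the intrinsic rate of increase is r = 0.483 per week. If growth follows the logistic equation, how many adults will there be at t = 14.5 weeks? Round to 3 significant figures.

114000 adults

A = (K − N₀)/N₀ = (116000 − 4827)/4827 = 23.031.
N(t) = K/(1 + A·e^(−rt)) = 116000/(1 + 23.031×e^(−0.483×14.5)).
e^(−7.003) = 0.0009087; denominator = 1 + 23.031×0.0009087 = 1.0209.
N = 116000/1.0209 = 113622.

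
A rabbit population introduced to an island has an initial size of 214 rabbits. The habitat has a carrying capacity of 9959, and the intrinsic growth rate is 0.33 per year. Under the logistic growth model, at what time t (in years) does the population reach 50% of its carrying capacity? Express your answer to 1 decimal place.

A = (K − N₀)/N₀ = (9959 − 214)/214 = 45.537.
Solve 9959/(1 + 45.537·e^(−0.33t)) = 4979.5: 1 + 45.537·e^(−0.33t) = 2, so e^(−0.33t) = 0.02196.
−0.33·t = ln(0.02196) = -3.8185, so t = 3.8185/0.33 = 11.571.

11.6 years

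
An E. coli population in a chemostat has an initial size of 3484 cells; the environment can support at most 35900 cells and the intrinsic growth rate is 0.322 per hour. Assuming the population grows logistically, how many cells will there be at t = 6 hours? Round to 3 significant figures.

15300 cells

A = (K − N₀)/N₀ = (35900 − 3484)/3484 = 9.3042.
N(t) = K/(1 + A·e^(−rt)) = 35900/(1 + 9.3042×e^(−0.322×6)).
e^(−1.932) = 0.14486; denominator = 1 + 9.3042×0.14486 = 2.3478.
N = 35900/2.3478 = 15290.9.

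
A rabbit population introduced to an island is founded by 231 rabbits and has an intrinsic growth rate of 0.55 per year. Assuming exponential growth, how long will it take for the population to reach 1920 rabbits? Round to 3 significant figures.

Set N₀·e^(rt) = 1920: e^(0.55·t) = 1920/231 = 8.3117.
0.55·t = ln(8.3117) = 2.1177, so t = 2.1177/0.55 = 3.8503.

3.85 years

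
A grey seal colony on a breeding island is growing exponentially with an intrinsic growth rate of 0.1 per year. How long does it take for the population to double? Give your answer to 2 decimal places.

6.93 years

Doubling time t_d = ln(2)/r = 0.6931/0.1 = 6.9315.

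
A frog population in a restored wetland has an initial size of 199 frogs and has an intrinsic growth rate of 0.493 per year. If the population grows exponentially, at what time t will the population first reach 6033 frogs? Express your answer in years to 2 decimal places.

6.92 years

Set N₀·e^(rt) = 6033: e^(0.493·t) = 6033/199 = 30.317.
0.493·t = ln(30.317) = 3.4117, so t = 3.4117/0.493 = 6.9203.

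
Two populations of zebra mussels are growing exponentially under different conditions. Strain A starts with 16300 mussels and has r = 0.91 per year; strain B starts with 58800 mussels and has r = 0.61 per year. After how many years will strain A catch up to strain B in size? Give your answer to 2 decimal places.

4.28 years

Set 16300·e^(0.91t) = 58800·e^(0.61t).
e^((0.91 − 0.61)t) = 58800/16300 → e^(0.3·t) = 3.6074.
0.3·t = ln(3.6074) = 1.283, so t = 1.283/0.3 = 4.2766.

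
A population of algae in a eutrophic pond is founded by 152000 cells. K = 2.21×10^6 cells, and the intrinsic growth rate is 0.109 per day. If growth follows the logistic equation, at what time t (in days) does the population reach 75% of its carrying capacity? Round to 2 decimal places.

A = (K − N₀)/N₀ = (2.21×10^6 − 152000)/152000 = 13.539.
Solve 2.21×10^6/(1 + 13.539·e^(−0.109t)) = 1.6575×10^6: 1 + 13.539·e^(−0.109t) = 1.3333, so e^(−0.109t) = 0.0246194.
−0.109·t = ln(0.0246194) = -3.7042, so t = 3.7042/0.109 = 33.984.

33.98 days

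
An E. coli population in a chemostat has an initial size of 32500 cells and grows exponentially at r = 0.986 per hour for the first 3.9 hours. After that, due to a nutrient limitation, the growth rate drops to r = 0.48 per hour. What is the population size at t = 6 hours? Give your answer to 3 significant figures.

4170000 cells

Phase 1: N(3.9) = 32500·e^(0.986×3.9) = 32500·e^3.845 = 1.520265×10^6.
Phase 2 runs for 6 − 3.9 = 2.1 hours at r = 0.48.
N(6) = 1.520265×10^6·e^(0.48×2.1) = 1.520265×10^6·e^1.008 = 4.165702×10^6.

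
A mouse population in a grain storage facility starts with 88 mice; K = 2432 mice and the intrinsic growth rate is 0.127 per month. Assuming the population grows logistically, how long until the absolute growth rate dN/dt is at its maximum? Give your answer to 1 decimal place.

Logistic growth is fastest at N = K/2 = 1216.
A = (K − N₀)/N₀ = 26.636. Set K/(1 + A·e^(−rt)) = K/2 → A·e^(−rt) = 1.
e^(−0.127t) = 1/26.636 = 0.0375427, so t = ln(26.636)/0.127 = 3.2823/0.127 = 25.845.

25.8 months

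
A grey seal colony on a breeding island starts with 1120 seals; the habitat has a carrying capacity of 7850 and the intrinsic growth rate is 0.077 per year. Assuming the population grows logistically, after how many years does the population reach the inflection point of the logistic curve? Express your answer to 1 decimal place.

Logistic growth is fastest at N = K/2 = 3925.
A = (K − N₀)/N₀ = 6.0089. Set K/(1 + A·e^(−rt)) = K/2 → A·e^(−rt) = 1.
e^(−0.077t) = 1/6.0089 = 0.166419, so t = ln(6.0089)/0.077 = 1.7932/0.077 = 23.289.

23.3 years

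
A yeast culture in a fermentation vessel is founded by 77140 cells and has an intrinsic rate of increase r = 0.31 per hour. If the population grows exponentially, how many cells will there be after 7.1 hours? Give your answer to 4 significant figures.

696900 cells

N(t) = N₀·e^(rt) = 77140 × e^(0.31×7.1) = 77140 × e^2.201.
e^2.201 ≈ 9.034, so N ≈ 77140 × 9.034 = 696886.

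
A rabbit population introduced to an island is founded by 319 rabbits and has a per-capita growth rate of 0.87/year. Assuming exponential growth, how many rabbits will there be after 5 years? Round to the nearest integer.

24716 rabbits

N(t) = N₀·e^(rt) = 319 × e^(0.87×5) = 319 × e^4.35.
e^4.35 ≈ 77.478, so N ≈ 319 × 77.478 = 24715.6.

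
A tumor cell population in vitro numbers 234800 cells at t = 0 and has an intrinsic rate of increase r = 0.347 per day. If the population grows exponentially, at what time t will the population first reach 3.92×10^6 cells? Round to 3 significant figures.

Set N₀·e^(rt) = 3.92×10^6: e^(0.347·t) = 3.92×10^6/234800 = 16.695.
0.347·t = ln(16.695) = 2.8151, so t = 2.8151/0.347 = 8.1127.

8.11 days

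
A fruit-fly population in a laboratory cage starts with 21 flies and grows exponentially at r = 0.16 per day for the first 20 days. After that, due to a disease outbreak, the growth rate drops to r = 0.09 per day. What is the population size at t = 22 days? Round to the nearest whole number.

Phase 1: N(20) = 21·e^(0.16×20) = 21·e^3.2 = 515.183.
Phase 2 runs for 22 − 20 = 2 days at r = 0.09.
N(22) = 515.183·e^(0.09×2) = 515.183·e^0.18 = 616.786.

617 flies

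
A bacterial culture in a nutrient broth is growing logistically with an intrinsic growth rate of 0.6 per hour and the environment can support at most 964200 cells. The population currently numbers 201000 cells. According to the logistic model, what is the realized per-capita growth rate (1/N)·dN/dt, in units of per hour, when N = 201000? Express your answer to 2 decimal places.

0.47 per hour

(1/N)·dN/dt = r(1 − N/K) = 0.6 × (1 − 201000/964200).
= 0.6 × 0.79154 = 0.47492.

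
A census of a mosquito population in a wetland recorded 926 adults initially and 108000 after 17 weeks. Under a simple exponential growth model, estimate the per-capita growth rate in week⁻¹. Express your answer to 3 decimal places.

From N(t) = N₀·e^(rt): e^(r·17) = 108000/926 = 116.63.
r·17 = ln(116.63) = 4.759, so r = 4.759/17 = 0.27994.

0.280 per week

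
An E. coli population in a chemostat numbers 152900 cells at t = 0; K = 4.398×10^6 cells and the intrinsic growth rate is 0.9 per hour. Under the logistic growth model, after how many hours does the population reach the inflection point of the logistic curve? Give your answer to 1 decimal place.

3.7 hours

Logistic growth is fastest at N = K/2 = 2.199×10^6.
A = (K − N₀)/N₀ = 27.764. Set K/(1 + A·e^(−rt)) = K/2 → A·e^(−rt) = 1.
e^(−0.9t) = 1/27.764 = 0.036018, so t = ln(27.764)/0.9 = 3.3237/0.9 = 3.693.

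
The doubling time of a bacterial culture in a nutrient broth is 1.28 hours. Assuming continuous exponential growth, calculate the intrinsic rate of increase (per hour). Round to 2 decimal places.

0.54 per hour

r = ln(2)/t_d = 0.6931/1.28 = 0.54152.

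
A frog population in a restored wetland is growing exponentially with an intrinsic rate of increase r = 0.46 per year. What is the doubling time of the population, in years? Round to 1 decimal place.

Doubling time t_d = ln(2)/r = 0.6931/0.46 = 1.5068.

1.5 years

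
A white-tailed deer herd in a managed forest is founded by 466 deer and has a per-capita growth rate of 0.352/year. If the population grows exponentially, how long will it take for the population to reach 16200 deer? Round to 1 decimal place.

Set N₀·e^(rt) = 16200: e^(0.352·t) = 16200/466 = 34.764.
0.352·t = ln(34.764) = 3.5486, so t = 3.5486/0.352 = 10.081.

10.1 years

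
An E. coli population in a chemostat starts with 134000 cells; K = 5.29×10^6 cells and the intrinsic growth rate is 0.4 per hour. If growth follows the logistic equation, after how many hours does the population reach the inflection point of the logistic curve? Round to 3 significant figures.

Logistic growth is fastest at N = K/2 = 2.645×10^6.
A = (K − N₀)/N₀ = 38.478. Set K/(1 + A·e^(−rt)) = K/2 → A·e^(−rt) = 1.
e^(−0.4t) = 1/38.478 = 0.0259891, so t = ln(38.478)/0.4 = 3.6501/0.4 = 9.1252.

9.13 hours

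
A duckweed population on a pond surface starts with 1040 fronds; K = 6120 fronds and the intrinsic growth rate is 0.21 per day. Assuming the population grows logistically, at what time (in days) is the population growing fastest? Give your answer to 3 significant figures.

Logistic growth is fastest at N = K/2 = 3060.
A = (K − N₀)/N₀ = 4.8846. Set K/(1 + A·e^(−rt)) = K/2 → A·e^(−rt) = 1.
e^(−0.21t) = 1/4.8846 = 0.204724, so t = ln(4.8846)/0.21 = 1.5861/0.21 = 7.5528.

7.55 days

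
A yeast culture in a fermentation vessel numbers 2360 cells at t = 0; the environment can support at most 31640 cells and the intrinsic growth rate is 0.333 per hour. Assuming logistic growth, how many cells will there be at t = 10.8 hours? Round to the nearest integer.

A = (K − N₀)/N₀ = (31640 − 2360)/2360 = 12.407.
N(t) = K/(1 + A·e^(−rt)) = 31640/(1 + 12.407×e^(−0.333×10.8)).
e^(−3.596) = 0.027422; denominator = 1 + 12.407×0.027422 = 1.3402.
N = 31640/1.3402 = 23608.

23608 cells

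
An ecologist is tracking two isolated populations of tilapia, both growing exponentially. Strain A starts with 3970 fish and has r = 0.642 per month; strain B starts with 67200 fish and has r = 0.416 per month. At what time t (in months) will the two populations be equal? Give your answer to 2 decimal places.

12.52 months

Set 3970·e^(0.642t) = 67200·e^(0.416t).
e^((0.642 − 0.416)t) = 67200/3970 → e^(0.226·t) = 16.927.
0.226·t = ln(16.927) = 2.8289, so t = 2.8289/0.226 = 12.517.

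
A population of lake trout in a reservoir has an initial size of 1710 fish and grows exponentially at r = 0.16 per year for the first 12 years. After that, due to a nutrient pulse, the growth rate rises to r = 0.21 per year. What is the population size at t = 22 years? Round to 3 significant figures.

Phase 1: N(12) = 1710·e^(0.16×12) = 1710·e^1.92 = 11663.8.
Phase 2 runs for 22 − 12 = 10 years at r = 0.21.
N(22) = 11663.8·e^(0.21×10) = 11663.8·e^2.1 = 95248.9.

95200 fish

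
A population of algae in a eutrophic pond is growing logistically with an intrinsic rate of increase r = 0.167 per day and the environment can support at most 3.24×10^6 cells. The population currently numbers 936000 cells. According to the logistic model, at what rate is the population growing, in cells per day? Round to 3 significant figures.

dN/dt = rN(1 − N/K) = 0.167 × 936000 × (1 − 936000/3.24×10^6).
1 − 936000/3.24×10^6 = 0.71111; dN/dt = 0.167 × 936000 × 0.71111 = 1.11155×10^5.

111000 cells per day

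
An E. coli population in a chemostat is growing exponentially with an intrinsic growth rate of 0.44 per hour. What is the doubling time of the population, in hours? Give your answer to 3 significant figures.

Doubling time t_d = ln(2)/r = 0.6931/0.44 = 1.5753.

1.58 hours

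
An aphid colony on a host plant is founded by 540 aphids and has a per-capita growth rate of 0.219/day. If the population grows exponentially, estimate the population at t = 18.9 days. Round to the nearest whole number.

33883 aphids

N(t) = N₀·e^(rt) = 540 × e^(0.219×18.9) = 540 × e^4.139.
e^4.139 ≈ 62.746, so N ≈ 540 × 62.746 = 33883.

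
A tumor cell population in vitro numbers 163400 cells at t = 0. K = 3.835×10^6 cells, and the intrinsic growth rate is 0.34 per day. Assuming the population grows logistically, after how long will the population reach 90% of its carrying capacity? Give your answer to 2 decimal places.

A = (K − N₀)/N₀ = (3.835×10^6 − 163400)/163400 = 22.47.
Solve 3.835×10^6/(1 + 22.47·e^(−0.34t)) = 3.4515×10^6: 1 + 22.47·e^(−0.34t) = 1.1111, so e^(−0.34t) = 0.00494486.
−0.34·t = ln(0.00494486) = -5.3094, so t = 5.3094/0.34 = 15.616.

15.62 days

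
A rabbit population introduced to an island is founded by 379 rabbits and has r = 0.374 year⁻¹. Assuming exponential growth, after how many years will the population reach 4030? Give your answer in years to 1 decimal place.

6.3 years

Set N₀·e^(rt) = 4030: e^(0.374·t) = 4030/379 = 10.633.
0.374·t = ln(10.633) = 2.364, so t = 2.364/0.374 = 6.3208.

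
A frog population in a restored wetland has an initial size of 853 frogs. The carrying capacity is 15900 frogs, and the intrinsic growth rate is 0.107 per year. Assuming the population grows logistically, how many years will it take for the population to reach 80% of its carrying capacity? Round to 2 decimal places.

39.78 years

A = (K − N₀)/N₀ = (15900 − 853)/853 = 17.64.
Solve 15900/(1 + 17.64·e^(−0.107t)) = 12720: 1 + 17.64·e^(−0.107t) = 1.25, so e^(−0.107t) = 0.0141723.
−0.107·t = ln(0.0141723) = -4.2565, so t = 4.2565/0.107 = 39.78.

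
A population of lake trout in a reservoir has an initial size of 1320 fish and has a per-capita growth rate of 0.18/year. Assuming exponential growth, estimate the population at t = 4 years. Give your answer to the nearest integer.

2712 fish

N(t) = N₀·e^(rt) = 1320 × e^(0.18×4) = 1320 × e^0.72.
e^0.72 ≈ 2.0544, so N ≈ 1320 × 2.0544 = 2711.85.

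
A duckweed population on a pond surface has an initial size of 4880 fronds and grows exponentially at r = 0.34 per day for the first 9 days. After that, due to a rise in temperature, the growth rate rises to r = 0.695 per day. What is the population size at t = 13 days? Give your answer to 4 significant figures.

Phase 1: N(9) = 4880·e^(0.34×9) = 4880·e^3.06 = 104078.
Phase 2 runs for 13 − 9 = 4 days at r = 0.695.
N(13) = 104078·e^(0.695×4) = 104078·e^2.78 = 1.677643×10^6.

1678000 fronds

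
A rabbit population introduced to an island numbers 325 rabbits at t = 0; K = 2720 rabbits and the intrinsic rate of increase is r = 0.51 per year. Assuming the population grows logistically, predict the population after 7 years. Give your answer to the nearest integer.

2253 rabbits

A = (K − N₀)/N₀ = (2720 − 325)/325 = 7.3692.
N(t) = K/(1 + A·e^(−rt)) = 2720/(1 + 7.3692×e^(−0.51×7)).
e^(−3.57) = 0.028156; denominator = 1 + 7.3692×0.028156 = 1.2075.
N = 2720/1.2075 = 2252.61.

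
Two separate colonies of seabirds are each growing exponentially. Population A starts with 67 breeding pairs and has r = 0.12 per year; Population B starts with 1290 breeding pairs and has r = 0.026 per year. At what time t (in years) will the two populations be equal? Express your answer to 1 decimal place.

Set 67·e^(0.12t) = 1290·e^(0.026t).
e^((0.12 − 0.026)t) = 1290/67 → e^(0.094·t) = 19.254.
0.094·t = ln(19.254) = 2.9577, so t = 2.9577/0.094 = 31.465.

31.5 years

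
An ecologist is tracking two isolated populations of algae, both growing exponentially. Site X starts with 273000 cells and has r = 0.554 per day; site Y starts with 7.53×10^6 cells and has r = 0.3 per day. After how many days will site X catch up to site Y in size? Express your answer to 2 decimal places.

13.06 days

Set 273000·e^(0.554t) = 7.53×10^6·e^(0.3t).
e^((0.554 − 0.3)t) = 7.53×10^6/273000 → e^(0.254·t) = 27.582.
0.254·t = ln(27.582) = 3.3172, so t = 3.3172/0.254 = 13.06.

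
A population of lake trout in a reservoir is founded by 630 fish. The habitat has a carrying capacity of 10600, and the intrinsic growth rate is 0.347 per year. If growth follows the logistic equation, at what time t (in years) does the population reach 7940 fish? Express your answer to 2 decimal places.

A = (K − N₀)/N₀ = (10600 − 630)/630 = 15.825.
Solve 10600/(1 + 15.825·e^(−0.347t)) = 7940: 1 + 15.825·e^(−0.347t) = 1.335, so e^(−0.347t) = 0.0211693.
−0.347·t = ln(0.0211693) = -3.8552, so t = 3.8552/0.347 = 11.11.

11.11 years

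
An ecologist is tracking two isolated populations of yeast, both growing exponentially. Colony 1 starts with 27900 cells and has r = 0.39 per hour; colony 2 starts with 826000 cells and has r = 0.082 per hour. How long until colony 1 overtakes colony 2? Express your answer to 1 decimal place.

Set 27900·e^(0.39t) = 826000·e^(0.082t).
e^((0.39 − 0.082)t) = 826000/27900 → e^(0.308·t) = 29.606.
0.308·t = ln(29.606) = 3.388, so t = 3.388/0.308 = 11.

11.0 hours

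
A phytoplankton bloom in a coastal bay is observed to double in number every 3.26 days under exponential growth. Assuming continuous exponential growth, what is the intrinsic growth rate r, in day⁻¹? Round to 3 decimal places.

r = ln(2)/t_d = 0.6931/3.26 = 0.21262.

0.213 per day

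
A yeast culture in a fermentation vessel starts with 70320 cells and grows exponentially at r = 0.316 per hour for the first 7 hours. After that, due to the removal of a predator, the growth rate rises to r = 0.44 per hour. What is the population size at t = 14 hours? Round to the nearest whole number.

13975433 cells

Phase 1: N(7) = 70320·e^(0.316×7) = 70320·e^2.212 = 642300.
Phase 2 runs for 14 − 7 = 7 hours at r = 0.44.
N(14) = 642300·e^(0.44×7) = 642300·e^3.08 = 1.397543×10^7.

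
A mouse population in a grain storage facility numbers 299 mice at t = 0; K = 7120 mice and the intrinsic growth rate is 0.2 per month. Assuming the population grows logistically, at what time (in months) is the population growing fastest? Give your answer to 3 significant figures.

Logistic growth is fastest at N = K/2 = 3560.
A = (K − N₀)/N₀ = 22.813. Set K/(1 + A·e^(−rt)) = K/2 → A·e^(−rt) = 1.
e^(−0.2t) = 1/22.813 = 0.0438352, so t = ln(22.813)/0.2 = 3.1273/0.2 = 15.637.

15.6 months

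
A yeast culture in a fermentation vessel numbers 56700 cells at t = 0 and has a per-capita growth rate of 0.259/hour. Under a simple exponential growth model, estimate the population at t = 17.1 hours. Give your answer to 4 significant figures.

N(t) = N₀·e^(rt) = 56700 × e^(0.259×17.1) = 56700 × e^4.429.
e^4.429 ≈ 83.839, so N ≈ 56700 × 83.839 = 4.753679×10^6.

4754000 cells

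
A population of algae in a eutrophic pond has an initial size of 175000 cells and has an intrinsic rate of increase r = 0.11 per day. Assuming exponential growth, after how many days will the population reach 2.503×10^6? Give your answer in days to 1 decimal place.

24.2 days

Set N₀·e^(rt) = 2.503×10^6: e^(0.11·t) = 2.503×10^6/175000 = 14.303.
0.11·t = ln(14.303) = 2.6605, so t = 2.6605/0.11 = 24.186.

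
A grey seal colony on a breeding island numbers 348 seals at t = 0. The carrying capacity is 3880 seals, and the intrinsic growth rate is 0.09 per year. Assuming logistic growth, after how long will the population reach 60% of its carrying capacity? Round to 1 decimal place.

A = (K − N₀)/N₀ = (3880 − 348)/348 = 10.149.
Solve 3880/(1 + 10.149·e^(−0.09t)) = 2328: 1 + 10.149·e^(−0.09t) = 1.6667, so e^(−0.09t) = 0.0656852.
−0.09·t = ln(0.0656852) = -2.7229, so t = 2.7229/0.09 = 30.254.

30.3 years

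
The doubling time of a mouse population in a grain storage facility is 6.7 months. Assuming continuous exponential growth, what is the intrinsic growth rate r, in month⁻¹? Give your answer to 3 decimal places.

0.103 per month

r = ln(2)/t_d = 0.6931/6.7 = 0.10345.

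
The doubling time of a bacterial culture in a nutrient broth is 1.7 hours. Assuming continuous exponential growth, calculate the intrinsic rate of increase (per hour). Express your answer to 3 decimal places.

0.408 per hour

r = ln(2)/t_d = 0.6931/1.7 = 0.40773.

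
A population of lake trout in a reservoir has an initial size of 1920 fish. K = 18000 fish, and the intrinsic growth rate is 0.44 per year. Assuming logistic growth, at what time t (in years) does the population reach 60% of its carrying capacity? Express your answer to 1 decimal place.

5.8 years

A = (K − N₀)/N₀ = (18000 − 1920)/1920 = 8.375.
Solve 18000/(1 + 8.375·e^(−0.44t)) = 10800: 1 + 8.375·e^(−0.44t) = 1.6667, so e^(−0.44t) = 0.079602.
−0.44·t = ln(0.079602) = -2.5307, so t = 2.5307/0.44 = 5.7516.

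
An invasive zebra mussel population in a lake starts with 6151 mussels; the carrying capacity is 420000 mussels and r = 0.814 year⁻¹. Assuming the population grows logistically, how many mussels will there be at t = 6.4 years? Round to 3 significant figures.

307000 mussels

A = (K − N₀)/N₀ = (420000 − 6151)/6151 = 67.282.
N(t) = K/(1 + A·e^(−rt)) = 420000/(1 + 67.282×e^(−0.814×6.4)).
e^(−5.21) = 0.0054639; denominator = 1 + 67.282×0.0054639 = 1.3676.
N = 420000/1.3676 = 307104.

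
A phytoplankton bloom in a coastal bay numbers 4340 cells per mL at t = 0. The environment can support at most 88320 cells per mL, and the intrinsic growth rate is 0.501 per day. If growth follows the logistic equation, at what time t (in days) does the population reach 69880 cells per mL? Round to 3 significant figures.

A = (K − N₀)/N₀ = (88320 − 4340)/4340 = 19.35.
Solve 88320/(1 + 19.35·e^(−0.501t)) = 69880: 1 + 19.35·e^(−0.501t) = 1.2639, so e^(−0.501t) = 0.0136371.
−0.501·t = ln(0.0136371) = -4.295, so t = 4.295/0.501 = 8.5728.

8.57 days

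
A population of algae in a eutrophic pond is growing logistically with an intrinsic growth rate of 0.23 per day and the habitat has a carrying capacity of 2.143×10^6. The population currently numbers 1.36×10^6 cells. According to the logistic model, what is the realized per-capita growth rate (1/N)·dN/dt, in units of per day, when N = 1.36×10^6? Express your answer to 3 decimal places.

(1/N)·dN/dt = r(1 − N/K) = 0.23 × (1 − 1.36×10^6/2.143×10^6).
= 0.23 × 0.36538 = 0.084036.

0.084 per day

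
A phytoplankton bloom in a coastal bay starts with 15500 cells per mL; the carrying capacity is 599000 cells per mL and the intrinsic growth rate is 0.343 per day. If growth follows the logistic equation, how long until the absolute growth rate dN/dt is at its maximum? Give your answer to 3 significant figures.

10.6 days

Logistic growth is fastest at N = K/2 = 299500.
A = (K − N₀)/N₀ = 37.645. Set K/(1 + A·e^(−rt)) = K/2 → A·e^(−rt) = 1.
e^(−0.343t) = 1/37.645 = 0.0265638, so t = ln(37.645)/0.343 = 3.6282/0.343 = 10.578.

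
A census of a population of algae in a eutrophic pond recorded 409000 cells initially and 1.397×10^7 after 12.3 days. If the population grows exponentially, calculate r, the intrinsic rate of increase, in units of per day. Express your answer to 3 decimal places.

0.287 per day

From N(t) = N₀·e^(rt): e^(r·12.3) = 1.397×10^7/409000 = 34.156.
r·12.3 = ln(34.156) = 3.531, so r = 3.531/12.3 = 0.28707.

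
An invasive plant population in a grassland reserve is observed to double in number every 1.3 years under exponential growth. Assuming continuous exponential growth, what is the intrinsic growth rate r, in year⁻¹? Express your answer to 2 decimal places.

0.53 per year

r = ln(2)/t_d = 0.6931/1.3 = 0.53319.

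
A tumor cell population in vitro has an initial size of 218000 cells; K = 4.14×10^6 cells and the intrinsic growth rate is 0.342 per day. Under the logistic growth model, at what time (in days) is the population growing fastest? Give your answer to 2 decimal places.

8.45 days

Logistic growth is fastest at N = K/2 = 2.07×10^6.
A = (K − N₀)/N₀ = 17.991. Set K/(1 + A·e^(−rt)) = K/2 → A·e^(−rt) = 1.
e^(−0.342t) = 1/17.991 = 0.0555839, so t = ln(17.991)/0.342 = 2.8899/0.342 = 8.4499.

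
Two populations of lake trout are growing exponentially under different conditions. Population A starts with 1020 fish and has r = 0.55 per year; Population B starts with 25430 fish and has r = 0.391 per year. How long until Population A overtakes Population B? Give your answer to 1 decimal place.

20.2 years

Set 1020·e^(0.55t) = 25430·e^(0.391t).
e^((0.55 − 0.391)t) = 25430/1020 → e^(0.159·t) = 24.931.
0.159·t = ln(24.931) = 3.2161, so t = 3.2161/0.159 = 20.227.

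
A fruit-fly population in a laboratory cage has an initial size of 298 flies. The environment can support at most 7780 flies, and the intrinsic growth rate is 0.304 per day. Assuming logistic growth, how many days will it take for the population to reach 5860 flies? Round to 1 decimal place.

A = (K − N₀)/N₀ = (7780 − 298)/298 = 25.107.
Solve 7780/(1 + 25.107·e^(−0.304t)) = 5860: 1 + 25.107·e^(−0.304t) = 1.3276, so e^(−0.304t) = 0.0130497.
−0.304·t = ln(0.0130497) = -4.339, so t = 4.339/0.304 = 14.273.

14.3 days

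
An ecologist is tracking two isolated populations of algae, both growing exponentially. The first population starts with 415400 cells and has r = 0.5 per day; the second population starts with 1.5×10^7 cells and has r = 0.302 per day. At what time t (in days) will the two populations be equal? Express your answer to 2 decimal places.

Set 415400·e^(0.5t) = 1.5×10^7·e^(0.302t).
e^((0.5 − 0.302)t) = 1.5×10^7/415400 → e^(0.198·t) = 36.11.
0.198·t = ln(36.11) = 3.5866, so t = 3.5866/0.198 = 18.114.

18.11 days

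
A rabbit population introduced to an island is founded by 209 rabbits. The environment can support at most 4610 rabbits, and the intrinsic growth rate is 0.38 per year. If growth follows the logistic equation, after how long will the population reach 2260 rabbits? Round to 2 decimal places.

A = (K − N₀)/N₀ = (4610 − 209)/209 = 21.057.
Solve 4610/(1 + 21.057·e^(−0.38t)) = 2260: 1 + 21.057·e^(−0.38t) = 2.0398, so e^(−0.38t) = 0.0493804.
−0.38·t = ln(0.0493804) = -3.0082, so t = 3.0082/0.38 = 7.9163.

7.92 years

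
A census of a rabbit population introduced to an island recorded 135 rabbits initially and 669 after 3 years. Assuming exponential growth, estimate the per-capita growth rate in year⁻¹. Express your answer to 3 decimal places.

0.534 per year

From N(t) = N₀·e^(rt): e^(r·3) = 669/135 = 4.9556.
r·3 = ln(4.9556) = 1.6005, so r = 1.6005/3 = 0.5335.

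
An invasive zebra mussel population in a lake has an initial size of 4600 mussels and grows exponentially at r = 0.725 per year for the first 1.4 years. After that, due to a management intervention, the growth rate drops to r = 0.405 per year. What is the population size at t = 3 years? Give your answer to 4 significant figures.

24270 mussels

Phase 1: N(1.4) = 4600·e^(0.725×1.4) = 4600·e^1.015 = 12693.1.
Phase 2 runs for 3 − 1.4 = 1.6 years at r = 0.405.
N(3) = 12693.1·e^(0.405×1.6) = 12693.1·e^0.648 = 24265.5.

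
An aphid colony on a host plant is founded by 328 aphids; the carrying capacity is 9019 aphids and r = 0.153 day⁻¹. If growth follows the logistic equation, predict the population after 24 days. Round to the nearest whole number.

5389 aphids

A = (K − N₀)/N₀ = (9019 − 328)/328 = 26.497.
N(t) = K/(1 + A·e^(−rt)) = 9019/(1 + 26.497×e^(−0.153×24)).
e^(−3.672) = 0.025426; denominator = 1 + 26.497×0.025426 = 1.6737.
N = 9019/1.6737 = 5388.66.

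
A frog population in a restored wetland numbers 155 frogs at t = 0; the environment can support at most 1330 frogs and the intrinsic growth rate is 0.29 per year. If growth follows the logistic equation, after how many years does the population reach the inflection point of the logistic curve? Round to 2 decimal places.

6.98 years

Logistic growth is fastest at N = K/2 = 665.
A = (K − N₀)/N₀ = 7.5806. Set K/(1 + A·e^(−rt)) = K/2 → A·e^(−rt) = 1.
e^(−0.29t) = 1/7.5806 = 0.131915, so t = ln(7.5806)/0.29 = 2.0256/0.29 = 6.9848.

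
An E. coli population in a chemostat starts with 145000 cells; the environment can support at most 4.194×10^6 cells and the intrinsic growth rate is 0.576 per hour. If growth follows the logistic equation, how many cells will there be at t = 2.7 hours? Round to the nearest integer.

608170 cells

A = (K − N₀)/N₀ = (4.194×10^6 − 145000)/145000 = 27.924.
N(t) = K/(1 + A·e^(−rt)) = 4.194×10^6/(1 + 27.924×e^(−0.576×2.7)).
e^(−1.555) = 0.21115; denominator = 1 + 27.924×0.21115 = 6.8961.
N = 4.194×10^6/6.8961 = 608170.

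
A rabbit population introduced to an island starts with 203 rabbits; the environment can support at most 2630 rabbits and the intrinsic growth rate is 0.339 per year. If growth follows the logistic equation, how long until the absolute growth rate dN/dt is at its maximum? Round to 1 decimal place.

7.3 years

Logistic growth is fastest at N = K/2 = 1315.
A = (K − N₀)/N₀ = 11.956. Set K/(1 + A·e^(−rt)) = K/2 → A·e^(−rt) = 1.
e^(−0.339t) = 1/11.956 = 0.0836424, so t = ln(11.956)/0.339 = 2.4812/0.339 = 7.3192.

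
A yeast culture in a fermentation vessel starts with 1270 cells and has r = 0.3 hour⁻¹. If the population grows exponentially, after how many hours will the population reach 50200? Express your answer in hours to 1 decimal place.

Set N₀·e^(rt) = 50200: e^(0.3·t) = 50200/1270 = 39.528.
0.3·t = ln(39.528) = 3.677, so t = 3.677/0.3 = 12.257.

12.3 hours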